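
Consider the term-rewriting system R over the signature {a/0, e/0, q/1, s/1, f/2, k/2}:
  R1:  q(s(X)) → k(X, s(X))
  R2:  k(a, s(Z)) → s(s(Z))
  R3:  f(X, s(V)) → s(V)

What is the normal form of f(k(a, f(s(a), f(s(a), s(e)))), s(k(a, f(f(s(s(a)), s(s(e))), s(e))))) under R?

1. f(k(a, f(s(a), f(s(a), s(e)))), s(k(a, f(f(s(s(a)), s(s(e))), s(e)))))  →  s(k(a, f(f(s(s(a)), s(s(e))), s(e))))   [R3 at ε]
2. s(k(a, f(f(s(s(a)), s(s(e))), s(e))))  →  s(k(a, s(e)))   [R3 at 1.2]
3. s(k(a, s(e)))  →  s(s(s(e)))   [R2 at 1]

s(s(s(e)))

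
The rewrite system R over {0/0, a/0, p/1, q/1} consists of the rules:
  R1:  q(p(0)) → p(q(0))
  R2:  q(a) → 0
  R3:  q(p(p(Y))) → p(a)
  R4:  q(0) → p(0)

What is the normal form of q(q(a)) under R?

1. q(q(a))  →  q(0)   [R2 at 1]
2. q(0)  →  p(0)   [R4 at ε]

p(0)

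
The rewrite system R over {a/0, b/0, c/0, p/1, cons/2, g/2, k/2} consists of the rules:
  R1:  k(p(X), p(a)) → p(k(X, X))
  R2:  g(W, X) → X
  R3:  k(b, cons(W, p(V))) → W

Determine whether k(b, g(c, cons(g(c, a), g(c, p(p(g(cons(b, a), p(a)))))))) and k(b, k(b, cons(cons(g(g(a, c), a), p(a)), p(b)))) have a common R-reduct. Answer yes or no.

Reduce t₁ = k(b, g(c, cons(g(c, a), g(c, p(p(g(cons(b, a), p(a)))))))):
1. k(b, g(c, cons(g(c, a), g(c, p(p(g(cons(b, a), p(a))))))))  →  k(b, cons(g(c, a), g(c, p(p(g(cons(b, a), p(a)))))))   [R2 at 2]
2. k(b, cons(g(c, a), g(c, p(p(g(cons(b, a), p(a)))))))  →  k(b, cons(a, g(c, p(p(g(cons(b, a), p(a)))))))   [R2 at 2.1]
3. k(b, cons(a, g(c, p(p(g(cons(b, a), p(a)))))))  →  k(b, cons(a, p(p(g(cons(b, a), p(a))))))   [R2 at 2.2]
4. k(b, cons(a, p(p(g(cons(b, a), p(a))))))  →  a   [R3 at ε]

Reduce t₂ = k(b, k(b, cons(cons(g(g(a, c), a), p(a)), p(b)))):
1. k(b, k(b, cons(cons(g(g(a, c), a), p(a)), p(b))))  →  k(b, cons(g(g(a, c), a), p(a)))   [R3 at 2]
2. k(b, cons(g(g(a, c), a), p(a)))  →  g(g(a, c), a)   [R3 at ε]
3. g(g(a, c), a)  →  a   [R2 at ε]

yes — NF(t₁) = a, NF(t₂) = a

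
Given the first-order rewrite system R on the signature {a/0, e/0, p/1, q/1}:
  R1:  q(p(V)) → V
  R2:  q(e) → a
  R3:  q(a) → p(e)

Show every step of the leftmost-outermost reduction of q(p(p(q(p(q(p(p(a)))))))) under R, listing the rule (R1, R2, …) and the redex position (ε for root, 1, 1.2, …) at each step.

p(p(a))

1. q(p(p(q(p(q(p(p(a))))))))  →  p(q(p(q(p(p(a))))))   [R1 at ε]
2. p(q(p(q(p(p(a))))))  →  p(q(p(p(a))))   [R1 at 1]
3. p(q(p(p(a))))  →  p(p(a))   [R1 at 1]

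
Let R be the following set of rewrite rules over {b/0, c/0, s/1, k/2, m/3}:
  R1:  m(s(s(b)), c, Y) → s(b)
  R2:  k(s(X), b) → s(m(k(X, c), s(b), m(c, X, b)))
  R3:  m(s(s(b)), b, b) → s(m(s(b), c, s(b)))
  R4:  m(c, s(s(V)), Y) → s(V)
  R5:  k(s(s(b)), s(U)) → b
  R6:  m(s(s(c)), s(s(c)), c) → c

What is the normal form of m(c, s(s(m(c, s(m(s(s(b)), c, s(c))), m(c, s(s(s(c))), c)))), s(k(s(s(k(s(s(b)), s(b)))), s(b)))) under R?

s(s(b))

1. m(c, s(s(m(c, s(m(s(s(b)), c, s(c))), m(c, s(s(s(c))), c)))), s(k(s(s(k(s(s(b)), s(b)))), s(b))))  →  s(m(c, s(m(s(s(b)), c, s(c))), m(c, s(s(s(c))), c)))   [R4 at ε]
2. s(m(c, s(m(s(s(b)), c, s(c))), m(c, s(s(s(c))), c)))  →  s(m(c, s(s(b)), m(c, s(s(s(c))), c)))   [R1 at 1.2.1]
3. s(m(c, s(s(b)), m(c, s(s(s(c))), c)))  →  s(s(b))   [R4 at 1]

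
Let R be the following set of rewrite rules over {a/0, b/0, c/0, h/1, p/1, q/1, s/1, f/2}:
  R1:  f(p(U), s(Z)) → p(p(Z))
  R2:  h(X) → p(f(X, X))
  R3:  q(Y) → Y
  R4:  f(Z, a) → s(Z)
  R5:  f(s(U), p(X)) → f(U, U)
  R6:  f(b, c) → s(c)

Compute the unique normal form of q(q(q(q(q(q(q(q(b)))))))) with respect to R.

1. q(q(q(q(q(q(q(q(b))))))))  →  q(q(q(q(q(q(q(b)))))))   [R3 at ε]
2. q(q(q(q(q(q(q(b)))))))  →  q(q(q(q(q(q(b))))))   [R3 at ε]
3. q(q(q(q(q(q(b))))))  →  q(q(q(q(q(b)))))   [R3 at ε]
4. q(q(q(q(q(b)))))  →  q(q(q(q(b))))   [R3 at ε]
5. q(q(q(q(b))))  →  q(q(q(b)))   [R3 at ε]
6. q(q(q(b)))  →  q(q(b))   [R3 at ε]
7. q(q(b))  →  q(b)   [R3 at ε]
8. q(b)  →  b   [R3 at ε]

b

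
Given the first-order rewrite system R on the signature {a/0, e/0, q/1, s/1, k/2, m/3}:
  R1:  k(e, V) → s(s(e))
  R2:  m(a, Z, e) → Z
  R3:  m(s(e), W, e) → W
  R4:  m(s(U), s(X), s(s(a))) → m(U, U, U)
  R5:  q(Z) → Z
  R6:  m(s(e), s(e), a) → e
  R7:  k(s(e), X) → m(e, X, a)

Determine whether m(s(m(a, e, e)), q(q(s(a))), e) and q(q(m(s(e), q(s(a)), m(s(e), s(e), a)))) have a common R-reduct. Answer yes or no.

Reduce t₁ = m(s(m(a, e, e)), q(q(s(a))), e):
1. m(s(m(a, e, e)), q(q(s(a))), e)  →  m(s(e), q(q(s(a))), e)   [R2 at 1.1]
2. m(s(e), q(q(s(a))), e)  →  q(q(s(a)))   [R3 at ε]
3. q(q(s(a)))  →  q(s(a))   [R5 at ε]
4. q(s(a))  →  s(a)   [R5 at ε]

Reduce t₂ = q(q(m(s(e), q(s(a)), m(s(e), s(e), a)))):
1. q(q(m(s(e), q(s(a)), m(s(e), s(e), a))))  →  q(m(s(e), q(s(a)), m(s(e), s(e), a)))   [R5 at ε]
2. q(m(s(e), q(s(a)), m(s(e), s(e), a)))  →  m(s(e), q(s(a)), m(s(e), s(e), a))   [R5 at ε]
3. m(s(e), q(s(a)), m(s(e), s(e), a))  →  m(s(e), s(a), m(s(e), s(e), a))   [R5 at 2]
4. m(s(e), s(a), m(s(e), s(e), a))  →  m(s(e), s(a), e)   [R6 at 3]
5. m(s(e), s(a), e)  →  s(a)   [R3 at ε]

yes — NF(t₁) = s(a), NF(t₂) = s(a)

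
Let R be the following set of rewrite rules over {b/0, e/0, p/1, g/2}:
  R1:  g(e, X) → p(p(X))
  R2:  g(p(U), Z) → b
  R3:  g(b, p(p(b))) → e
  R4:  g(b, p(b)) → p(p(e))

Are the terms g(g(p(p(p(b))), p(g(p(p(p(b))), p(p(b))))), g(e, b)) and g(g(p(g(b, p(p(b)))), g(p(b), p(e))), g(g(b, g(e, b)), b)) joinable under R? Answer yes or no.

Reduce t₁ = g(g(p(p(p(b))), p(g(p(p(p(b))), p(p(b))))), g(e, b)):
1. g(g(p(p(p(b))), p(g(p(p(p(b))), p(p(b))))), g(e, b))  →  g(b, g(e, b))   [R2 at 1]
2. g(b, g(e, b))  →  g(b, p(p(b)))   [R1 at 2]
3. g(b, p(p(b)))  →  e   [R3 at ε]

Reduce t₂ = g(g(p(g(b, p(p(b)))), g(p(b), p(e))), g(g(b, g(e, b)), b)):
1. g(g(p(g(b, p(p(b)))), g(p(b), p(e))), g(g(b, g(e, b)), b))  →  g(b, g(g(b, g(e, b)), b))   [R2 at 1]
2. g(b, g(g(b, g(e, b)), b))  →  g(b, g(g(b, p(p(b))), b))   [R1 at 2.1.2]
3. g(b, g(g(b, p(p(b))), b))  →  g(b, g(e, b))   [R3 at 2.1]
4. g(b, g(e, b))  →  g(b, p(p(b)))   [R1 at 2]
5. g(b, p(p(b)))  →  e   [R3 at ε]

yes — NF(t₁) = e, NF(t₂) = e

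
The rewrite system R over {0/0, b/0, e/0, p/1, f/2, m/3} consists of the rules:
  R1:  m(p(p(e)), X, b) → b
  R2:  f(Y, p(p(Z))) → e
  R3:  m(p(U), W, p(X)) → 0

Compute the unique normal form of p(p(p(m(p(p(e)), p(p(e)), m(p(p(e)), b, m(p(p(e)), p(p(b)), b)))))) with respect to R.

1. p(p(p(m(p(p(e)), p(p(e)), m(p(p(e)), b, m(p(p(e)), p(p(b)), b))))))  →  p(p(p(m(p(p(e)), p(p(e)), m(p(p(e)), b, b)))))   [R1 at 1.1.1.3.3]
2. p(p(p(m(p(p(e)), p(p(e)), m(p(p(e)), b, b)))))  →  p(p(p(m(p(p(e)), p(p(e)), b))))   [R1 at 1.1.1.3]
3. p(p(p(m(p(p(e)), p(p(e)), b))))  →  p(p(p(b)))   [R1 at 1.1.1]

p(p(p(b)))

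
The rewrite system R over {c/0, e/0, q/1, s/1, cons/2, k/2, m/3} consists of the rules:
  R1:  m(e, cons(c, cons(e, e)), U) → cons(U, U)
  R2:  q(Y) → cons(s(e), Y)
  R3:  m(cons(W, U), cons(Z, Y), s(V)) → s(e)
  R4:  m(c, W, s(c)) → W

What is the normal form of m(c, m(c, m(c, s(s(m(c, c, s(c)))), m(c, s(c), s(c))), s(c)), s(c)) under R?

1. m(c, m(c, m(c, s(s(m(c, c, s(c)))), m(c, s(c), s(c))), s(c)), s(c))  →  m(c, m(c, s(s(m(c, c, s(c)))), m(c, s(c), s(c))), s(c))   [R4 at ε]
2. m(c, m(c, s(s(m(c, c, s(c)))), m(c, s(c), s(c))), s(c))  →  m(c, s(s(m(c, c, s(c)))), m(c, s(c), s(c)))   [R4 at ε]
3. m(c, s(s(m(c, c, s(c)))), m(c, s(c), s(c)))  →  m(c, s(s(c)), m(c, s(c), s(c)))   [R4 at 2.1.1]
4. m(c, s(s(c)), m(c, s(c), s(c)))  →  m(c, s(s(c)), s(c))   [R4 at 3]
5. m(c, s(s(c)), s(c))  →  s(s(c))   [R4 at ε]

s(s(c))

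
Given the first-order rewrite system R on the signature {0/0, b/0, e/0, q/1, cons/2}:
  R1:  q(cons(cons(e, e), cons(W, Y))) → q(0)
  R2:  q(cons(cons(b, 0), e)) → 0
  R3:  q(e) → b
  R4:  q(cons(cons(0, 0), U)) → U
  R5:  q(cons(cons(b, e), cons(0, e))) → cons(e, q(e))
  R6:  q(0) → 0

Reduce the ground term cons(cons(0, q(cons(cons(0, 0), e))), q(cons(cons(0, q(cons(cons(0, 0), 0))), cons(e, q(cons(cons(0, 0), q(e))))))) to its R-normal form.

1. cons(cons(0, q(cons(cons(0, 0), e))), q(cons(cons(0, q(cons(cons(0, 0), 0))), cons(e, q(cons(cons(0, 0), q(e)))))))  →  cons(cons(0, e), q(cons(cons(0, q(cons(cons(0, 0), 0))), cons(e, q(cons(cons(0, 0), q(e)))))))   [R4 at 1.2]
2. cons(cons(0, e), q(cons(cons(0, q(cons(cons(0, 0), 0))), cons(e, q(cons(cons(0, 0), q(e)))))))  →  cons(cons(0, e), q(cons(cons(0, 0), cons(e, q(cons(cons(0, 0), q(e)))))))   [R4 at 2.1.1.2]
3. cons(cons(0, e), q(cons(cons(0, 0), cons(e, q(cons(cons(0, 0), q(e)))))))  →  cons(cons(0, e), cons(e, q(cons(cons(0, 0), q(e)))))   [R4 at 2]
4. cons(cons(0, e), cons(e, q(cons(cons(0, 0), q(e)))))  →  cons(cons(0, e), cons(e, q(e)))   [R4 at 2.2]
5. cons(cons(0, e), cons(e, q(e)))  →  cons(cons(0, e), cons(e, b))   [R3 at 2.2]

cons(cons(0, e), cons(e, b))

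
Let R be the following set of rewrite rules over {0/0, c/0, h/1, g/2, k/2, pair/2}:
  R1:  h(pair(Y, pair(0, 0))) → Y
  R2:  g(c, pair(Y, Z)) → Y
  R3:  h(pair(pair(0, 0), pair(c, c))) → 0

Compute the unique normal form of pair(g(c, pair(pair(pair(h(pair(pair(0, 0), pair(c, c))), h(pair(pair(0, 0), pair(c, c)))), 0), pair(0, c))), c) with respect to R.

pair(pair(pair(0, 0), 0), c)

1. pair(g(c, pair(pair(pair(h(pair(pair(0, 0), pair(c, c))), h(pair(pair(0, 0), pair(c, c)))), 0), pair(0, c))), c)  →  pair(pair(pair(h(pair(pair(0, 0), pair(c, c))), h(pair(pair(0, 0), pair(c, c)))), 0), c)   [R2 at 1]
2. pair(pair(pair(h(pair(pair(0, 0), pair(c, c))), h(pair(pair(0, 0), pair(c, c)))), 0), c)  →  pair(pair(pair(0, h(pair(pair(0, 0), pair(c, c)))), 0), c)   [R3 at 1.1.1]
3. pair(pair(pair(0, h(pair(pair(0, 0), pair(c, c)))), 0), c)  →  pair(pair(pair(0, 0), 0), c)   [R3 at 1.1.2]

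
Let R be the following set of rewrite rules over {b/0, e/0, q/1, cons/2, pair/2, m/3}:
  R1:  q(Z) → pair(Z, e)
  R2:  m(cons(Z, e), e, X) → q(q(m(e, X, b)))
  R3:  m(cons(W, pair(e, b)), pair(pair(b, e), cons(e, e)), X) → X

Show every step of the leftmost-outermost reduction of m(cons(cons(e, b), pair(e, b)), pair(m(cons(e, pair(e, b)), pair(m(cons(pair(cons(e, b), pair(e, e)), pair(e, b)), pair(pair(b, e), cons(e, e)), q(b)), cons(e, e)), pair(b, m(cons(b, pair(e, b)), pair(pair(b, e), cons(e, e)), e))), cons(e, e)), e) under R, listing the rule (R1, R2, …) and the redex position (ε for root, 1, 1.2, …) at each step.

e

1. m(cons(cons(e, b), pair(e, b)), pair(m(cons(e, pair(e, b)), pair(m(cons(pair(cons(e, b), pair(e, e)), pair(e, b)), pair(pair(b, e), cons(e, e)), q(b)), cons(e, e)), pair(b, m(cons(b, pair(e, b)), pair(pair(b, e), cons(e, e)), e))), cons(e, e)), e)  →  m(cons(cons(e, b), pair(e, b)), pair(m(cons(e, pair(e, b)), pair(q(b), cons(e, e)), pair(b, m(cons(b, pair(e, b)), pair(pair(b, e), cons(e, e)), e))), cons(e, e)), e)   [R3 at 2.1.2.1]
2. m(cons(cons(e, b), pair(e, b)), pair(m(cons(e, pair(e, b)), pair(q(b), cons(e, e)), pair(b, m(cons(b, pair(e, b)), pair(pair(b, e), cons(e, e)), e))), cons(e, e)), e)  →  m(cons(cons(e, b), pair(e, b)), pair(m(cons(e, pair(e, b)), pair(pair(b, e), cons(e, e)), pair(b, m(cons(b, pair(e, b)), pair(pair(b, e), cons(e, e)), e))), cons(e, e)), e)   [R1 at 2.1.2.1]
3. m(cons(cons(e, b), pair(e, b)), pair(m(cons(e, pair(e, b)), pair(pair(b, e), cons(e, e)), pair(b, m(cons(b, pair(e, b)), pair(pair(b, e), cons(e, e)), e))), cons(e, e)), e)  →  m(cons(cons(e, b), pair(e, b)), pair(pair(b, m(cons(b, pair(e, b)), pair(pair(b, e), cons(e, e)), e)), cons(e, e)), e)   [R3 at 2.1]
4. m(cons(cons(e, b), pair(e, b)), pair(pair(b, m(cons(b, pair(e, b)), pair(pair(b, e), cons(e, e)), e)), cons(e, e)), e)  →  m(cons(cons(e, b), pair(e, b)), pair(pair(b, e), cons(e, e)), e)   [R3 at 2.1.2]
5. m(cons(cons(e, b), pair(e, b)), pair(pair(b, e), cons(e, e)), e)  →  e   [R3 at ε]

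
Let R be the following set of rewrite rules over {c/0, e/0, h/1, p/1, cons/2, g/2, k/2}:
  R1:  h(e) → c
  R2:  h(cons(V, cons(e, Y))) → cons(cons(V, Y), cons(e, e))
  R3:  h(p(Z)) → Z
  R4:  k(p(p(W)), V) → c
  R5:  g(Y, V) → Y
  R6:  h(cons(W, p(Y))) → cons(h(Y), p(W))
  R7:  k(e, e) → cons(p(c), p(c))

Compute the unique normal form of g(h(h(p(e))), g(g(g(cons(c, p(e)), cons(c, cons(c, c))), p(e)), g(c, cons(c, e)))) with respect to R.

c

1. g(h(h(p(e))), g(g(g(cons(c, p(e)), cons(c, cons(c, c))), p(e)), g(c, cons(c, e))))  →  h(h(p(e)))   [R5 at ε]
2. h(h(p(e)))  →  h(e)   [R3 at 1]
3. h(e)  →  c   [R1 at ε]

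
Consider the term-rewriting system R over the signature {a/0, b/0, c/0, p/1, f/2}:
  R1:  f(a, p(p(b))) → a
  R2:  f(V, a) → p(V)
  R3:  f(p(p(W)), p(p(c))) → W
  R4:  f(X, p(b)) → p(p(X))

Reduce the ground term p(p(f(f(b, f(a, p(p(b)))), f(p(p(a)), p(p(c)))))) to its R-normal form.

1. p(p(f(f(b, f(a, p(p(b)))), f(p(p(a)), p(p(c))))))  →  p(p(f(f(b, a), f(p(p(a)), p(p(c))))))   [R1 at 1.1.1.2]
2. p(p(f(f(b, a), f(p(p(a)), p(p(c))))))  →  p(p(f(p(b), f(p(p(a)), p(p(c))))))   [R2 at 1.1.1]
3. p(p(f(p(b), f(p(p(a)), p(p(c))))))  →  p(p(f(p(b), a)))   [R3 at 1.1.2]
4. p(p(f(p(b), a)))  →  p(p(p(p(b))))   [R2 at 1.1]

p(p(p(p(b))))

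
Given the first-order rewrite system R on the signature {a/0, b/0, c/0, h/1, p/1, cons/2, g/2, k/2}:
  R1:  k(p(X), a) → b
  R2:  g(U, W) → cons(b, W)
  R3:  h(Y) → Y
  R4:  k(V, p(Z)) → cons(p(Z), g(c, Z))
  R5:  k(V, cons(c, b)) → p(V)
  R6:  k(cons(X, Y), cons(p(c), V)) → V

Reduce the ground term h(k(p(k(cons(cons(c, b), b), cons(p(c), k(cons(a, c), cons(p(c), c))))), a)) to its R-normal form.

1. h(k(p(k(cons(cons(c, b), b), cons(p(c), k(cons(a, c), cons(p(c), c))))), a))  →  k(p(k(cons(cons(c, b), b), cons(p(c), k(cons(a, c), cons(p(c), c))))), a)   [R3 at ε]
2. k(p(k(cons(cons(c, b), b), cons(p(c), k(cons(a, c), cons(p(c), c))))), a)  →  b   [R1 at ε]

b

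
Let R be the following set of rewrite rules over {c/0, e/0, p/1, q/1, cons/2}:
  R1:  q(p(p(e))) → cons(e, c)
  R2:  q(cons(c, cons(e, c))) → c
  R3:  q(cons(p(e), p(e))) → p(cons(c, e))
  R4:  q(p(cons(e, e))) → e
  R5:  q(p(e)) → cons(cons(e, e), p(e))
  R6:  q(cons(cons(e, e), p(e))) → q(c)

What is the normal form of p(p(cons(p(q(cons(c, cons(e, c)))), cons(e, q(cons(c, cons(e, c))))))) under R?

p(p(cons(p(c), cons(e, c))))

1. p(p(cons(p(q(cons(c, cons(e, c)))), cons(e, q(cons(c, cons(e, c)))))))  →  p(p(cons(p(c), cons(e, q(cons(c, cons(e, c)))))))   [R2 at 1.1.1.1]
2. p(p(cons(p(c), cons(e, q(cons(c, cons(e, c)))))))  →  p(p(cons(p(c), cons(e, c))))   [R2 at 1.1.2.2]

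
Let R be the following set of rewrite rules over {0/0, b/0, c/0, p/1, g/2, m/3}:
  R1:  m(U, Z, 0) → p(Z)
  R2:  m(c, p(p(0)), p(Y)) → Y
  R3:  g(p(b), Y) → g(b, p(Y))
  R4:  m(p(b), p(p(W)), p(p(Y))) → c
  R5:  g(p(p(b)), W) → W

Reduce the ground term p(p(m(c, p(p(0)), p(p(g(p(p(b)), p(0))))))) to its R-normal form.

1. p(p(m(c, p(p(0)), p(p(g(p(p(b)), p(0)))))))  →  p(p(p(g(p(p(b)), p(0)))))   [R2 at 1.1]
2. p(p(p(g(p(p(b)), p(0)))))  →  p(p(p(p(0))))   [R5 at 1.1.1]

p(p(p(p(0))))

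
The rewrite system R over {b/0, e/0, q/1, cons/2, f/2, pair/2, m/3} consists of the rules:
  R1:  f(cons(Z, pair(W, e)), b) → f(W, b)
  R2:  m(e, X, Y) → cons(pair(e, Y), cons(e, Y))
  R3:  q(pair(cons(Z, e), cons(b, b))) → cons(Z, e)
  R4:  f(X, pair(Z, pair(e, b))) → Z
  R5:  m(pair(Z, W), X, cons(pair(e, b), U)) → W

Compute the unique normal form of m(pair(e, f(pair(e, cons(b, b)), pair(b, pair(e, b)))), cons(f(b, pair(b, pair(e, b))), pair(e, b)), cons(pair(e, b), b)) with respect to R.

b

1. m(pair(e, f(pair(e, cons(b, b)), pair(b, pair(e, b)))), cons(f(b, pair(b, pair(e, b))), pair(e, b)), cons(pair(e, b), b))  →  f(pair(e, cons(b, b)), pair(b, pair(e, b)))   [R5 at ε]
2. f(pair(e, cons(b, b)), pair(b, pair(e, b)))  →  b   [R4 at ε]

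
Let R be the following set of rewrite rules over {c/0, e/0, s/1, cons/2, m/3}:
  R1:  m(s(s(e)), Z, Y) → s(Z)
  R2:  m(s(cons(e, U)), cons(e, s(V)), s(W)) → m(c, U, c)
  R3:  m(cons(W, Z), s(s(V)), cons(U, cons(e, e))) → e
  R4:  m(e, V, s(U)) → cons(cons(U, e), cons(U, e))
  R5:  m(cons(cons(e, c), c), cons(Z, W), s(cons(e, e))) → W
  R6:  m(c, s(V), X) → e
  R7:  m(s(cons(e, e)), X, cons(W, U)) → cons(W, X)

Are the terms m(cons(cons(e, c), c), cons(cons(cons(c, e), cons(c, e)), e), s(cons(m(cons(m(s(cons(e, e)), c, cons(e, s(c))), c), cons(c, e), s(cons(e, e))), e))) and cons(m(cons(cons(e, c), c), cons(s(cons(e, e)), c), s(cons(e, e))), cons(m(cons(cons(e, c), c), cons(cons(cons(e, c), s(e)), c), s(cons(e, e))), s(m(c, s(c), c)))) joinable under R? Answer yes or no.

Reduce t₁ = m(cons(cons(e, c), c), cons(cons(cons(c, e), cons(c, e)), e), s(cons(m(cons(m(s(cons(e, e)), c, cons(e, s(c))), c), cons(c, e), s(cons(e, e))), e))):
1. m(cons(cons(e, c), c), cons(cons(cons(c, e), cons(c, e)), e), s(cons(m(cons(m(s(cons(e, e)), c, cons(e, s(c))), c), cons(c, e), s(cons(e, e))), e)))  →  m(cons(cons(e, c), c), cons(cons(cons(c, e), cons(c, e)), e), s(cons(m(cons(cons(e, c), c), cons(c, e), s(cons(e, e))), e)))   [R7 at 3.1.1.1.1]
2. m(cons(cons(e, c), c), cons(cons(cons(c, e), cons(c, e)), e), s(cons(m(cons(cons(e, c), c), cons(c, e), s(cons(e, e))), e)))  →  m(cons(cons(e, c), c), cons(cons(cons(c, e), cons(c, e)), e), s(cons(e, e)))   [R5 at 3.1.1]
3. m(cons(cons(e, c), c), cons(cons(cons(c, e), cons(c, e)), e), s(cons(e, e)))  →  e   [R5 at ε]

Reduce t₂ = cons(m(cons(cons(e, c), c), cons(s(cons(e, e)), c), s(cons(e, e))), cons(m(cons(cons(e, c), c), cons(cons(cons(e, c), s(e)), c), s(cons(e, e))), s(m(c, s(c), c)))):
1. cons(m(cons(cons(e, c), c), cons(s(cons(e, e)), c), s(cons(e, e))), cons(m(cons(cons(e, c), c), cons(cons(cons(e, c), s(e)), c), s(cons(e, e))), s(m(c, s(c), c))))  →  cons(c, cons(m(cons(cons(e, c), c), cons(cons(cons(e, c), s(e)), c), s(cons(e, e))), s(m(c, s(c), c))))   [R5 at 1]
2. cons(c, cons(m(cons(cons(e, c), c), cons(cons(cons(e, c), s(e)), c), s(cons(e, e))), s(m(c, s(c), c))))  →  cons(c, cons(c, s(m(c, s(c), c))))   [R5 at 2.1]
3. cons(c, cons(c, s(m(c, s(c), c))))  →  cons(c, cons(c, s(e)))   [R6 at 2.2.1]

no — NF(t₁) = e, NF(t₂) = cons(c, cons(c, s(e)))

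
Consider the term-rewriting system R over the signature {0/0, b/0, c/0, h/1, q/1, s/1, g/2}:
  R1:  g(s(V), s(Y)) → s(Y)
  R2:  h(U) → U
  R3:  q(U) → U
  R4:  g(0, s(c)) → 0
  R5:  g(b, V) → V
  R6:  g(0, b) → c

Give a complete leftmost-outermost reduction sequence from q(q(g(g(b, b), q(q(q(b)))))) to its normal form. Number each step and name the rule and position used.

1. q(q(g(g(b, b), q(q(q(b))))))  →  q(g(g(b, b), q(q(q(b)))))   [R3 at ε]
2. q(g(g(b, b), q(q(q(b)))))  →  g(g(b, b), q(q(q(b))))   [R3 at ε]
3. g(g(b, b), q(q(q(b))))  →  g(b, q(q(q(b))))   [R5 at 1]
4. g(b, q(q(q(b))))  →  q(q(q(b)))   [R5 at ε]
5. q(q(q(b)))  →  q(q(b))   [R3 at ε]
6. q(q(b))  →  q(b)   [R3 at ε]
7. q(b)  →  b   [R3 at ε]

b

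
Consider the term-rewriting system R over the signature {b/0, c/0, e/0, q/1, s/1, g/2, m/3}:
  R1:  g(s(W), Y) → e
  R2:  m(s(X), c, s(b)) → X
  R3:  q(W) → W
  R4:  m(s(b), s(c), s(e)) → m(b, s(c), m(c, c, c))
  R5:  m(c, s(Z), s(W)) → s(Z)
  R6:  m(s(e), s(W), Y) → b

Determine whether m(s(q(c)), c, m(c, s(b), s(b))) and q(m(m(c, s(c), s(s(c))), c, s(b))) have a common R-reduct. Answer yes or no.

Reduce t₁ = m(s(q(c)), c, m(c, s(b), s(b))):
1. m(s(q(c)), c, m(c, s(b), s(b)))  →  m(s(c), c, m(c, s(b), s(b)))   [R3 at 1.1]
2. m(s(c), c, m(c, s(b), s(b)))  →  m(s(c), c, s(b))   [R5 at 3]
3. m(s(c), c, s(b))  →  c   [R2 at ε]

Reduce t₂ = q(m(m(c, s(c), s(s(c))), c, s(b))):
1. q(m(m(c, s(c), s(s(c))), c, s(b)))  →  m(m(c, s(c), s(s(c))), c, s(b))   [R3 at ε]
2. m(m(c, s(c), s(s(c))), c, s(b))  →  m(s(c), c, s(b))   [R5 at 1]
3. m(s(c), c, s(b))  →  c   [R2 at ε]

yes — NF(t₁) = c, NF(t₂) = c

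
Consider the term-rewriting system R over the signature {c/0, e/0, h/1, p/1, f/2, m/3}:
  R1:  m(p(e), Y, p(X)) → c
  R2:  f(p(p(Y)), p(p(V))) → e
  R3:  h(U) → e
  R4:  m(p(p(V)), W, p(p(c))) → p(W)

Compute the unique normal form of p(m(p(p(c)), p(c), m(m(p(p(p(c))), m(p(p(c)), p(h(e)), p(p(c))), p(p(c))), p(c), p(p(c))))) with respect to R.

p(p(p(c)))

1. p(m(p(p(c)), p(c), m(m(p(p(p(c))), m(p(p(c)), p(h(e)), p(p(c))), p(p(c))), p(c), p(p(c)))))  →  p(m(p(p(c)), p(c), m(p(m(p(p(c)), p(h(e)), p(p(c)))), p(c), p(p(c)))))   [R4 at 1.3.1]
2. p(m(p(p(c)), p(c), m(p(m(p(p(c)), p(h(e)), p(p(c)))), p(c), p(p(c)))))  →  p(m(p(p(c)), p(c), m(p(p(p(h(e)))), p(c), p(p(c)))))   [R4 at 1.3.1.1]
3. p(m(p(p(c)), p(c), m(p(p(p(h(e)))), p(c), p(p(c)))))  →  p(m(p(p(c)), p(c), p(p(c))))   [R4 at 1.3]
4. p(m(p(p(c)), p(c), p(p(c))))  →  p(p(p(c)))   [R4 at 1]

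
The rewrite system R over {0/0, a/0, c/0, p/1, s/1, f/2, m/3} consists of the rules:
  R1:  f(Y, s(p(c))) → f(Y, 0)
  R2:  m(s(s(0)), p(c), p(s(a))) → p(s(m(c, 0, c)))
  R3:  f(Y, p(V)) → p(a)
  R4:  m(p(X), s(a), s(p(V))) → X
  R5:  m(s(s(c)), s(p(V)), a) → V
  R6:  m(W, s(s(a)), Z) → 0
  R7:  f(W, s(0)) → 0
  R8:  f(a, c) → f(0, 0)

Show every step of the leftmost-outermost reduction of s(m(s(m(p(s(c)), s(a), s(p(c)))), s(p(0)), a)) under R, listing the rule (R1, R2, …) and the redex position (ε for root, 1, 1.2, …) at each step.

1. s(m(s(m(p(s(c)), s(a), s(p(c)))), s(p(0)), a))  →  s(m(s(s(c)), s(p(0)), a))   [R4 at 1.1.1]
2. s(m(s(s(c)), s(p(0)), a))  →  s(0)   [R5 at 1]

s(0)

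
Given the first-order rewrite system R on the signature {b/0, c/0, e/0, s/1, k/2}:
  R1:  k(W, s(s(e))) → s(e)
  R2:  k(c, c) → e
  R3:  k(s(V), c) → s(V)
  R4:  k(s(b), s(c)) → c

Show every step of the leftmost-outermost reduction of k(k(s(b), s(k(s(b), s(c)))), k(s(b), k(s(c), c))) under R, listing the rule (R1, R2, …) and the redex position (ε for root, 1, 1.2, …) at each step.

e

1. k(k(s(b), s(k(s(b), s(c)))), k(s(b), k(s(c), c)))  →  k(k(s(b), s(c)), k(s(b), k(s(c), c)))   [R4 at 1.2.1]
2. k(k(s(b), s(c)), k(s(b), k(s(c), c)))  →  k(c, k(s(b), k(s(c), c)))   [R4 at 1]
3. k(c, k(s(b), k(s(c), c)))  →  k(c, k(s(b), s(c)))   [R3 at 2.2]
4. k(c, k(s(b), s(c)))  →  k(c, c)   [R4 at 2]
5. k(c, c)  →  e   [R2 at ε]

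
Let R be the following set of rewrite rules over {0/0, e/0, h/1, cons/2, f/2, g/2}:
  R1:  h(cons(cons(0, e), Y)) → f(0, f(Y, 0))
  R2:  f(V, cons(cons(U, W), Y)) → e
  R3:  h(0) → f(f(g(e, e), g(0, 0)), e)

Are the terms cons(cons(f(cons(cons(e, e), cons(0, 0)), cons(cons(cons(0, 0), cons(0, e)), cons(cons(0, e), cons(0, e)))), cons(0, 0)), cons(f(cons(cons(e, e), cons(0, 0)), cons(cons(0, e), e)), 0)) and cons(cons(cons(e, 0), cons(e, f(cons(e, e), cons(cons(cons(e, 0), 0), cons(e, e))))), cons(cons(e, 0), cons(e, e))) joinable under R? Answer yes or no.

Reduce t₁ = cons(cons(f(cons(cons(e, e), cons(0, 0)), cons(cons(cons(0, 0), cons(0, e)), cons(cons(0, e), cons(0, e)))), cons(0, 0)), cons(f(cons(cons(e, e), cons(0, 0)), cons(cons(0, e), e)), 0)):
1. cons(cons(f(cons(cons(e, e), cons(0, 0)), cons(cons(cons(0, 0), cons(0, e)), cons(cons(0, e), cons(0, e)))), cons(0, 0)), cons(f(cons(cons(e, e), cons(0, 0)), cons(cons(0, e), e)), 0))  →  cons(cons(e, cons(0, 0)), cons(f(cons(cons(e, e), cons(0, 0)), cons(cons(0, e), e)), 0))   [R2 at 1.1]
2. cons(cons(e, cons(0, 0)), cons(f(cons(cons(e, e), cons(0, 0)), cons(cons(0, e), e)), 0))  →  cons(cons(e, cons(0, 0)), cons(e, 0))   [R2 at 2.1]

Reduce t₂ = cons(cons(cons(e, 0), cons(e, f(cons(e, e), cons(cons(cons(e, 0), 0), cons(e, e))))), cons(cons(e, 0), cons(e, e))):
1. cons(cons(cons(e, 0), cons(e, f(cons(e, e), cons(cons(cons(e, 0), 0), cons(e, e))))), cons(cons(e, 0), cons(e, e)))  →  cons(cons(cons(e, 0), cons(e, e)), cons(cons(e, 0), cons(e, e)))   [R2 at 1.2.2]

no — NF(t₁) = cons(cons(e, cons(0, 0)), cons(e, 0)), NF(t₂) = cons(cons(cons(e, 0), cons(e, e)), cons(cons(e, 0), cons(e, e)))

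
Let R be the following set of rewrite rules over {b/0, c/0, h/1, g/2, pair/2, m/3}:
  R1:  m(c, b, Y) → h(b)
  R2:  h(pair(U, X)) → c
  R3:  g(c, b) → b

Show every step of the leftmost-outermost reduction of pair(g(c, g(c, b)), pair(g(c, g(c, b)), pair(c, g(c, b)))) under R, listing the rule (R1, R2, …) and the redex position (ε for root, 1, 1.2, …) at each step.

pair(b, pair(b, pair(c, b)))

1. pair(g(c, g(c, b)), pair(g(c, g(c, b)), pair(c, g(c, b))))  →  pair(g(c, b), pair(g(c, g(c, b)), pair(c, g(c, b))))   [R3 at 1.2]
2. pair(g(c, b), pair(g(c, g(c, b)), pair(c, g(c, b))))  →  pair(b, pair(g(c, g(c, b)), pair(c, g(c, b))))   [R3 at 1]
3. pair(b, pair(g(c, g(c, b)), pair(c, g(c, b))))  →  pair(b, pair(g(c, b), pair(c, g(c, b))))   [R3 at 2.1.2]
4. pair(b, pair(g(c, b), pair(c, g(c, b))))  →  pair(b, pair(b, pair(c, g(c, b))))   [R3 at 2.1]
5. pair(b, pair(b, pair(c, g(c, b))))  →  pair(b, pair(b, pair(c, b)))   [R3 at 2.2.2]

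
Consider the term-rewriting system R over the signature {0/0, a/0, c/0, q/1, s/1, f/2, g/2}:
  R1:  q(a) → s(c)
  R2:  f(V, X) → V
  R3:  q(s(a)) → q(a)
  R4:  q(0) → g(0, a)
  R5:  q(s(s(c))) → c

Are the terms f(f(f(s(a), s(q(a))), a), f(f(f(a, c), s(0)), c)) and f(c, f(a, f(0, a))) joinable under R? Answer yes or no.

no — NF(t₁) = s(a), NF(t₂) = c

Reduce t₁ = f(f(f(s(a), s(q(a))), a), f(f(f(a, c), s(0)), c)):
1. f(f(f(s(a), s(q(a))), a), f(f(f(a, c), s(0)), c))  →  f(f(s(a), s(q(a))), a)   [R2 at ε]
2. f(f(s(a), s(q(a))), a)  →  f(s(a), s(q(a)))   [R2 at ε]
3. f(s(a), s(q(a)))  →  s(a)   [R2 at ε]

Reduce t₂ = f(c, f(a, f(0, a))):
1. f(c, f(a, f(0, a)))  →  c   [R2 at ε]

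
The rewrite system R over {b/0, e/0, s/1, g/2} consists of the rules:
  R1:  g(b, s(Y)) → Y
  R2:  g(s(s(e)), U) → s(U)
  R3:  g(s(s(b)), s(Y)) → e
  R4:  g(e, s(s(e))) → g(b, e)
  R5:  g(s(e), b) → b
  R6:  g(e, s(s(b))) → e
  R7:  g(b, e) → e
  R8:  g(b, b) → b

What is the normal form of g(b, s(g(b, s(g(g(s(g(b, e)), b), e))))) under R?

e

1. g(b, s(g(b, s(g(g(s(g(b, e)), b), e)))))  →  g(b, s(g(g(s(g(b, e)), b), e)))   [R1 at ε]
2. g(b, s(g(g(s(g(b, e)), b), e)))  →  g(g(s(g(b, e)), b), e)   [R1 at ε]
3. g(g(s(g(b, e)), b), e)  →  g(g(s(e), b), e)   [R7 at 1.1.1]
4. g(g(s(e), b), e)  →  g(b, e)   [R5 at 1]
5. g(b, e)  →  e   [R7 at ε]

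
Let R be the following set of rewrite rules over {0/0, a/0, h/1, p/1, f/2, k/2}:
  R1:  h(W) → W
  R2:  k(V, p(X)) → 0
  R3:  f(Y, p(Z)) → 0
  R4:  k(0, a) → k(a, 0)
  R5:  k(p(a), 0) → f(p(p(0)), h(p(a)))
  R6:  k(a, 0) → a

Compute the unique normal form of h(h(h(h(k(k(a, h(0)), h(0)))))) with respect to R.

1. h(h(h(h(k(k(a, h(0)), h(0))))))  →  h(h(h(k(k(a, h(0)), h(0)))))   [R1 at ε]
2. h(h(h(k(k(a, h(0)), h(0)))))  →  h(h(k(k(a, h(0)), h(0))))   [R1 at ε]
3. h(h(k(k(a, h(0)), h(0))))  →  h(k(k(a, h(0)), h(0)))   [R1 at ε]
4. h(k(k(a, h(0)), h(0)))  →  k(k(a, h(0)), h(0))   [R1 at ε]
5. k(k(a, h(0)), h(0))  →  k(k(a, 0), h(0))   [R1 at 1.2]
6. k(k(a, 0), h(0))  →  k(a, h(0))   [R6 at 1]
7. k(a, h(0))  →  k(a, 0)   [R1 at 2]
8. k(a, 0)  →  a   [R6 at ε]

a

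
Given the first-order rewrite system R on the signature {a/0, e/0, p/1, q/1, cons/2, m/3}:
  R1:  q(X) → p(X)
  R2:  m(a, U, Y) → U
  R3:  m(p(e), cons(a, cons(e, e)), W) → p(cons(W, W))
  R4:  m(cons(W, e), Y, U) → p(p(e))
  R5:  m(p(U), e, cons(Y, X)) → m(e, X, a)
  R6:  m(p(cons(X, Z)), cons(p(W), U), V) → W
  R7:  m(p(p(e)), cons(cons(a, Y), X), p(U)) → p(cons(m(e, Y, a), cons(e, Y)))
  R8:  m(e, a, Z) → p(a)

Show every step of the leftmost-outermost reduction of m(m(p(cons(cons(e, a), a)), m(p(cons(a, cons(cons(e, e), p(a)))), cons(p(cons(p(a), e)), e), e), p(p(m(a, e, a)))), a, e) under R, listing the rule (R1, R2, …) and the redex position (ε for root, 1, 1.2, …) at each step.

1. m(m(p(cons(cons(e, a), a)), m(p(cons(a, cons(cons(e, e), p(a)))), cons(p(cons(p(a), e)), e), e), p(p(m(a, e, a)))), a, e)  →  m(m(p(cons(cons(e, a), a)), cons(p(a), e), p(p(m(a, e, a)))), a, e)   [R6 at 1.2]
2. m(m(p(cons(cons(e, a), a)), cons(p(a), e), p(p(m(a, e, a)))), a, e)  →  m(a, a, e)   [R6 at 1]
3. m(a, a, e)  →  a   [R2 at ε]

a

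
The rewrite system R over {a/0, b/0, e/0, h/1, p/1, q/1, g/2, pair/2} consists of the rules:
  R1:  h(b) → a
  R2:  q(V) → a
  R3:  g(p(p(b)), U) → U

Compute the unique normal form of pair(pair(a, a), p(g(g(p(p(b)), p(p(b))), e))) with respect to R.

pair(pair(a, a), p(e))

1. pair(pair(a, a), p(g(g(p(p(b)), p(p(b))), e)))  →  pair(pair(a, a), p(g(p(p(b)), e)))   [R3 at 2.1.1]
2. pair(pair(a, a), p(g(p(p(b)), e)))  →  pair(pair(a, a), p(e))   [R3 at 2.1]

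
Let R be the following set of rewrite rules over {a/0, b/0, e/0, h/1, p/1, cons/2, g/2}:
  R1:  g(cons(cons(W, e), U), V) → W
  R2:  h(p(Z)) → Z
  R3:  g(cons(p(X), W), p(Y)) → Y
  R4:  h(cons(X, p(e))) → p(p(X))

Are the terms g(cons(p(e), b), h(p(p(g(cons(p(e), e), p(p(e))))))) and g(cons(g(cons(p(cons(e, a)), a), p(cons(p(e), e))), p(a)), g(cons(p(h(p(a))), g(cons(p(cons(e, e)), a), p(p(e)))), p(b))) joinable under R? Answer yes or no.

Reduce t₁ = g(cons(p(e), b), h(p(p(g(cons(p(e), e), p(p(e))))))):
1. g(cons(p(e), b), h(p(p(g(cons(p(e), e), p(p(e)))))))  →  g(cons(p(e), b), p(g(cons(p(e), e), p(p(e)))))   [R2 at 2]
2. g(cons(p(e), b), p(g(cons(p(e), e), p(p(e)))))  →  g(cons(p(e), e), p(p(e)))   [R3 at ε]
3. g(cons(p(e), e), p(p(e)))  →  p(e)   [R3 at ε]

Reduce t₂ = g(cons(g(cons(p(cons(e, a)), a), p(cons(p(e), e))), p(a)), g(cons(p(h(p(a))), g(cons(p(cons(e, e)), a), p(p(e)))), p(b))):
1. g(cons(g(cons(p(cons(e, a)), a), p(cons(p(e), e))), p(a)), g(cons(p(h(p(a))), g(cons(p(cons(e, e)), a), p(p(e)))), p(b)))  →  g(cons(cons(p(e), e), p(a)), g(cons(p(h(p(a))), g(cons(p(cons(e, e)), a), p(p(e)))), p(b)))   [R3 at 1.1]
2. g(cons(cons(p(e), e), p(a)), g(cons(p(h(p(a))), g(cons(p(cons(e, e)), a), p(p(e)))), p(b)))  →  p(e)   [R1 at ε]

yes — NF(t₁) = p(e), NF(t₂) = p(e)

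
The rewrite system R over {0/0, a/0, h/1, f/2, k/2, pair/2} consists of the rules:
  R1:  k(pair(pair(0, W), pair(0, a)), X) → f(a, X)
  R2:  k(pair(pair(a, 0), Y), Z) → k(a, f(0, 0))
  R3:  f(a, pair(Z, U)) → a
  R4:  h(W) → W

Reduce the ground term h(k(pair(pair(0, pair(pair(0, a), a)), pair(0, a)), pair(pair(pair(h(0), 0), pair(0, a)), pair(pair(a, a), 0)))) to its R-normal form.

a

1. h(k(pair(pair(0, pair(pair(0, a), a)), pair(0, a)), pair(pair(pair(h(0), 0), pair(0, a)), pair(pair(a, a), 0))))  →  k(pair(pair(0, pair(pair(0, a), a)), pair(0, a)), pair(pair(pair(h(0), 0), pair(0, a)), pair(pair(a, a), 0)))   [R4 at ε]
2. k(pair(pair(0, pair(pair(0, a), a)), pair(0, a)), pair(pair(pair(h(0), 0), pair(0, a)), pair(pair(a, a), 0)))  →  f(a, pair(pair(pair(h(0), 0), pair(0, a)), pair(pair(a, a), 0)))   [R1 at ε]
3. f(a, pair(pair(pair(h(0), 0), pair(0, a)), pair(pair(a, a), 0)))  →  a   [R3 at ε]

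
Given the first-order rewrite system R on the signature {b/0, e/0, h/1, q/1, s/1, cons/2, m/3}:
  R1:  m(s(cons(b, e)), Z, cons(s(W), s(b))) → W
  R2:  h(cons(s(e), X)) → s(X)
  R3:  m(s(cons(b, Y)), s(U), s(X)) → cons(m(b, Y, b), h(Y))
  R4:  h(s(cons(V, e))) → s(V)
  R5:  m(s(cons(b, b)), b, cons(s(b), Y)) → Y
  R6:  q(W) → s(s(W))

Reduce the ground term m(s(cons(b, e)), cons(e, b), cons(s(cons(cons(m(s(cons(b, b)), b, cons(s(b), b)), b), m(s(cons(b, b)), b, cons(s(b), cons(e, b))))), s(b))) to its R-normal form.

cons(cons(b, b), cons(e, b))

1. m(s(cons(b, e)), cons(e, b), cons(s(cons(cons(m(s(cons(b, b)), b, cons(s(b), b)), b), m(s(cons(b, b)), b, cons(s(b), cons(e, b))))), s(b)))  →  cons(cons(m(s(cons(b, b)), b, cons(s(b), b)), b), m(s(cons(b, b)), b, cons(s(b), cons(e, b))))   [R1 at ε]
2. cons(cons(m(s(cons(b, b)), b, cons(s(b), b)), b), m(s(cons(b, b)), b, cons(s(b), cons(e, b))))  →  cons(cons(b, b), m(s(cons(b, b)), b, cons(s(b), cons(e, b))))   [R5 at 1.1]
3. cons(cons(b, b), m(s(cons(b, b)), b, cons(s(b), cons(e, b))))  →  cons(cons(b, b), cons(e, b))   [R5 at 2]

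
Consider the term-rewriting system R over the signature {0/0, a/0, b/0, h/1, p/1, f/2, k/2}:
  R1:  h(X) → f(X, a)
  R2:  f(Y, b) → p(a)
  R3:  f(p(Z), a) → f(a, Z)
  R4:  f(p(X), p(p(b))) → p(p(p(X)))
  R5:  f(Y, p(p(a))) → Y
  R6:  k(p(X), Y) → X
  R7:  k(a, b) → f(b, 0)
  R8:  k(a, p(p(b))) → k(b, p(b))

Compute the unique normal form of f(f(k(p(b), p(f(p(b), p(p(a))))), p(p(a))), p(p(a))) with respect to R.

1. f(f(k(p(b), p(f(p(b), p(p(a))))), p(p(a))), p(p(a)))  →  f(k(p(b), p(f(p(b), p(p(a))))), p(p(a)))   [R5 at ε]
2. f(k(p(b), p(f(p(b), p(p(a))))), p(p(a)))  →  k(p(b), p(f(p(b), p(p(a)))))   [R5 at ε]
3. k(p(b), p(f(p(b), p(p(a)))))  →  b   [R6 at ε]

b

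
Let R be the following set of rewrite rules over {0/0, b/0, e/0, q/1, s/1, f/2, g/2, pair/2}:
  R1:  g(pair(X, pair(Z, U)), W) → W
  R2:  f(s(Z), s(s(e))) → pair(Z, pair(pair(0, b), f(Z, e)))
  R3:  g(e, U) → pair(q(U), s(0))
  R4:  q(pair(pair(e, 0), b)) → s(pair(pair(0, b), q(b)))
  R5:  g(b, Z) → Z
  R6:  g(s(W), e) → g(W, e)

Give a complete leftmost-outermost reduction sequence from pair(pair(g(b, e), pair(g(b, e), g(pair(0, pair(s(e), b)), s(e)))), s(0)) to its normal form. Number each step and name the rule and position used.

pair(pair(e, pair(e, s(e))), s(0))

1. pair(pair(g(b, e), pair(g(b, e), g(pair(0, pair(s(e), b)), s(e)))), s(0))  →  pair(pair(e, pair(g(b, e), g(pair(0, pair(s(e), b)), s(e)))), s(0))   [R5 at 1.1]
2. pair(pair(e, pair(g(b, e), g(pair(0, pair(s(e), b)), s(e)))), s(0))  →  pair(pair(e, pair(e, g(pair(0, pair(s(e), b)), s(e)))), s(0))   [R5 at 1.2.1]
3. pair(pair(e, pair(e, g(pair(0, pair(s(e), b)), s(e)))), s(0))  →  pair(pair(e, pair(e, s(e))), s(0))   [R1 at 1.2.2]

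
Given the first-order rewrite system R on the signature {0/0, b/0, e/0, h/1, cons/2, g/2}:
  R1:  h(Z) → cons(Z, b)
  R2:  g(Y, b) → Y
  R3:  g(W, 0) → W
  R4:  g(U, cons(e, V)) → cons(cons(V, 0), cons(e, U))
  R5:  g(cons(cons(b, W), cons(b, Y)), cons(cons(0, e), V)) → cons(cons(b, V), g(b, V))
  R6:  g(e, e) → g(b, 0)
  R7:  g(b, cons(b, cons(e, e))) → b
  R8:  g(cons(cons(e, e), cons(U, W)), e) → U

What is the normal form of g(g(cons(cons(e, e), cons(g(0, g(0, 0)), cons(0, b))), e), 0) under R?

0

1. g(g(cons(cons(e, e), cons(g(0, g(0, 0)), cons(0, b))), e), 0)  →  g(cons(cons(e, e), cons(g(0, g(0, 0)), cons(0, b))), e)   [R3 at ε]
2. g(cons(cons(e, e), cons(g(0, g(0, 0)), cons(0, b))), e)  →  g(0, g(0, 0))   [R8 at ε]
3. g(0, g(0, 0))  →  g(0, 0)   [R3 at 2]
4. g(0, 0)  →  0   [R3 at ε]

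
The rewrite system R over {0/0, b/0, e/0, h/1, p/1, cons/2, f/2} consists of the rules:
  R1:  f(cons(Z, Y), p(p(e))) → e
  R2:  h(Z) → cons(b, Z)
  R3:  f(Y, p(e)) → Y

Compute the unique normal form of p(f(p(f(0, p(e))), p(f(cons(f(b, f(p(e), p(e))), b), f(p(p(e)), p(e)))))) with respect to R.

p(p(0))

1. p(f(p(f(0, p(e))), p(f(cons(f(b, f(p(e), p(e))), b), f(p(p(e)), p(e))))))  →  p(f(p(0), p(f(cons(f(b, f(p(e), p(e))), b), f(p(p(e)), p(e))))))   [R3 at 1.1.1]
2. p(f(p(0), p(f(cons(f(b, f(p(e), p(e))), b), f(p(p(e)), p(e))))))  →  p(f(p(0), p(f(cons(f(b, p(e)), b), f(p(p(e)), p(e))))))   [R3 at 1.2.1.1.1.2]
3. p(f(p(0), p(f(cons(f(b, p(e)), b), f(p(p(e)), p(e))))))  →  p(f(p(0), p(f(cons(b, b), f(p(p(e)), p(e))))))   [R3 at 1.2.1.1.1]
4. p(f(p(0), p(f(cons(b, b), f(p(p(e)), p(e))))))  →  p(f(p(0), p(f(cons(b, b), p(p(e))))))   [R3 at 1.2.1.2]
5. p(f(p(0), p(f(cons(b, b), p(p(e))))))  →  p(f(p(0), p(e)))   [R1 at 1.2.1]
6. p(f(p(0), p(e)))  →  p(p(0))   [R3 at 1]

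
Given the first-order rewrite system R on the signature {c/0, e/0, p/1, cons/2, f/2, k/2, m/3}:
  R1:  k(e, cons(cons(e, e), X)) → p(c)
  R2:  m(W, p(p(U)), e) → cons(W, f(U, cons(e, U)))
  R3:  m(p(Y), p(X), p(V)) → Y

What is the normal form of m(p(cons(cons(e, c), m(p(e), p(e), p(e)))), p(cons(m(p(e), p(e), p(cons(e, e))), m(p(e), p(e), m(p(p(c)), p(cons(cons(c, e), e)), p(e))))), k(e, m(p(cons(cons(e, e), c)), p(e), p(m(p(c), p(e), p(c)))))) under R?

cons(cons(e, c), e)

1. m(p(cons(cons(e, c), m(p(e), p(e), p(e)))), p(cons(m(p(e), p(e), p(cons(e, e))), m(p(e), p(e), m(p(p(c)), p(cons(cons(c, e), e)), p(e))))), k(e, m(p(cons(cons(e, e), c)), p(e), p(m(p(c), p(e), p(c))))))  →  m(p(cons(cons(e, c), e)), p(cons(m(p(e), p(e), p(cons(e, e))), m(p(e), p(e), m(p(p(c)), p(cons(cons(c, e), e)), p(e))))), k(e, m(p(cons(cons(e, e), c)), p(e), p(m(p(c), p(e), p(c))))))   [R3 at 1.1.2]
2. m(p(cons(cons(e, c), e)), p(cons(m(p(e), p(e), p(cons(e, e))), m(p(e), p(e), m(p(p(c)), p(cons(cons(c, e), e)), p(e))))), k(e, m(p(cons(cons(e, e), c)), p(e), p(m(p(c), p(e), p(c))))))  →  m(p(cons(cons(e, c), e)), p(cons(e, m(p(e), p(e), m(p(p(c)), p(cons(cons(c, e), e)), p(e))))), k(e, m(p(cons(cons(e, e), c)), p(e), p(m(p(c), p(e), p(c))))))   [R3 at 2.1.1]
3. m(p(cons(cons(e, c), e)), p(cons(e, m(p(e), p(e), m(p(p(c)), p(cons(cons(c, e), e)), p(e))))), k(e, m(p(cons(cons(e, e), c)), p(e), p(m(p(c), p(e), p(c))))))  →  m(p(cons(cons(e, c), e)), p(cons(e, m(p(e), p(e), p(c)))), k(e, m(p(cons(cons(e, e), c)), p(e), p(m(p(c), p(e), p(c))))))   [R3 at 2.1.2.3]
4. m(p(cons(cons(e, c), e)), p(cons(e, m(p(e), p(e), p(c)))), k(e, m(p(cons(cons(e, e), c)), p(e), p(m(p(c), p(e), p(c))))))  →  m(p(cons(cons(e, c), e)), p(cons(e, e)), k(e, m(p(cons(cons(e, e), c)), p(e), p(m(p(c), p(e), p(c))))))   [R3 at 2.1.2]
5. m(p(cons(cons(e, c), e)), p(cons(e, e)), k(e, m(p(cons(cons(e, e), c)), p(e), p(m(p(c), p(e), p(c))))))  →  m(p(cons(cons(e, c), e)), p(cons(e, e)), k(e, cons(cons(e, e), c)))   [R3 at 3.2]
6. m(p(cons(cons(e, c), e)), p(cons(e, e)), k(e, cons(cons(e, e), c)))  →  m(p(cons(cons(e, c), e)), p(cons(e, e)), p(c))   [R1 at 3]
7. m(p(cons(cons(e, c), e)), p(cons(e, e)), p(c))  →  cons(cons(e, c), e)   [R3 at ε]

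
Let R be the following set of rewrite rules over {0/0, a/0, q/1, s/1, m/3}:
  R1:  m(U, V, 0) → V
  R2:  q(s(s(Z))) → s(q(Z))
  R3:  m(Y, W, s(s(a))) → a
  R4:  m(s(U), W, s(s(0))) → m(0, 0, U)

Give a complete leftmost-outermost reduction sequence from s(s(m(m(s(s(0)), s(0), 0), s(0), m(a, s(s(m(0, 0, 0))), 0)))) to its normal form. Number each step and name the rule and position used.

s(s(0))

1. s(s(m(m(s(s(0)), s(0), 0), s(0), m(a, s(s(m(0, 0, 0))), 0))))  →  s(s(m(s(0), s(0), m(a, s(s(m(0, 0, 0))), 0))))   [R1 at 1.1.1]
2. s(s(m(s(0), s(0), m(a, s(s(m(0, 0, 0))), 0))))  →  s(s(m(s(0), s(0), s(s(m(0, 0, 0))))))   [R1 at 1.1.3]
3. s(s(m(s(0), s(0), s(s(m(0, 0, 0))))))  →  s(s(m(s(0), s(0), s(s(0)))))   [R1 at 1.1.3.1.1]
4. s(s(m(s(0), s(0), s(s(0)))))  →  s(s(m(0, 0, 0)))   [R4 at 1.1]
5. s(s(m(0, 0, 0)))  →  s(s(0))   [R1 at 1.1]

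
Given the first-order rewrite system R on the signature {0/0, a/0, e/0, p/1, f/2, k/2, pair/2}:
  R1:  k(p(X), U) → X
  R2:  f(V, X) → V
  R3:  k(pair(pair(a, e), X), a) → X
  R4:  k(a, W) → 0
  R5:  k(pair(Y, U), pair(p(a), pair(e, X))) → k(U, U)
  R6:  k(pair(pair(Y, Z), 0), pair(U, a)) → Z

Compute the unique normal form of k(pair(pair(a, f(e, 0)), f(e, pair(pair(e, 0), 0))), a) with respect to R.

e

1. k(pair(pair(a, f(e, 0)), f(e, pair(pair(e, 0), 0))), a)  →  k(pair(pair(a, e), f(e, pair(pair(e, 0), 0))), a)   [R2 at 1.1.2]
2. k(pair(pair(a, e), f(e, pair(pair(e, 0), 0))), a)  →  f(e, pair(pair(e, 0), 0))   [R3 at ε]
3. f(e, pair(pair(e, 0), 0))  →  e   [R2 at ε]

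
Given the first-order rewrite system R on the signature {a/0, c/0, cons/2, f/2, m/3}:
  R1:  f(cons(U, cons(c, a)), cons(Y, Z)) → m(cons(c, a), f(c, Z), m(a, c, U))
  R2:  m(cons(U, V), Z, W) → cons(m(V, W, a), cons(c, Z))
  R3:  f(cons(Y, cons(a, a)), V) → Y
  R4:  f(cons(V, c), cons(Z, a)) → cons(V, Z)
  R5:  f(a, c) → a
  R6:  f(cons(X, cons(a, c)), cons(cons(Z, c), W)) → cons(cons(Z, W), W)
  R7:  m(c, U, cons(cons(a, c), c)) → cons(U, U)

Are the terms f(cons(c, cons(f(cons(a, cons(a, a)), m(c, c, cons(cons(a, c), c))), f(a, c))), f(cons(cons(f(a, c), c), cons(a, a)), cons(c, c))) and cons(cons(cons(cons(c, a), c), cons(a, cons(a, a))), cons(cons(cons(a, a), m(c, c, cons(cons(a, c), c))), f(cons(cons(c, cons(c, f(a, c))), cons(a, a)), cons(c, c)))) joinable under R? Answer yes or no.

Reduce t₁ = f(cons(c, cons(f(cons(a, cons(a, a)), m(c, c, cons(cons(a, c), c))), f(a, c))), f(cons(cons(f(a, c), c), cons(a, a)), cons(c, c))):
1. f(cons(c, cons(f(cons(a, cons(a, a)), m(c, c, cons(cons(a, c), c))), f(a, c))), f(cons(cons(f(a, c), c), cons(a, a)), cons(c, c)))  →  f(cons(c, cons(a, f(a, c))), f(cons(cons(f(a, c), c), cons(a, a)), cons(c, c)))   [R3 at 1.2.1]
2. f(cons(c, cons(a, f(a, c))), f(cons(cons(f(a, c), c), cons(a, a)), cons(c, c)))  →  f(cons(c, cons(a, a)), f(cons(cons(f(a, c), c), cons(a, a)), cons(c, c)))   [R5 at 1.2.2]
3. f(cons(c, cons(a, a)), f(cons(cons(f(a, c), c), cons(a, a)), cons(c, c)))  →  c   [R3 at ε]

Reduce t₂ = cons(cons(cons(cons(c, a), c), cons(a, cons(a, a))), cons(cons(cons(a, a), m(c, c, cons(cons(a, c), c))), f(cons(cons(c, cons(c, f(a, c))), cons(a, a)), cons(c, c)))):
1. cons(cons(cons(cons(c, a), c), cons(a, cons(a, a))), cons(cons(cons(a, a), m(c, c, cons(cons(a, c), c))), f(cons(cons(c, cons(c, f(a, c))), cons(a, a)), cons(c, c))))  →  cons(cons(cons(cons(c, a), c), cons(a, cons(a, a))), cons(cons(cons(a, a), cons(c, c)), f(cons(cons(c, cons(c, f(a, c))), cons(a, a)), cons(c, c))))   [R7 at 2.1.2]
2. cons(cons(cons(cons(c, a), c), cons(a, cons(a, a))), cons(cons(cons(a, a), cons(c, c)), f(cons(cons(c, cons(c, f(a, c))), cons(a, a)), cons(c, c))))  →  cons(cons(cons(cons(c, a), c), cons(a, cons(a, a))), cons(cons(cons(a, a), cons(c, c)), cons(c, cons(c, f(a, c)))))   [R3 at 2.2]
3. cons(cons(cons(cons(c, a), c), cons(a, cons(a, a))), cons(cons(cons(a, a), cons(c, c)), cons(c, cons(c, f(a, c)))))  →  cons(cons(cons(cons(c, a), c), cons(a, cons(a, a))), cons(cons(cons(a, a), cons(c, c)), cons(c, cons(c, a))))   [R5 at 2.2.2.2]

no — NF(t₁) = c, NF(t₂) = cons(cons(cons(cons(c, a), c), cons(a, cons(a, a))), cons(cons(cons(a, a), cons(c, c)), cons(c, cons(c, a))))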